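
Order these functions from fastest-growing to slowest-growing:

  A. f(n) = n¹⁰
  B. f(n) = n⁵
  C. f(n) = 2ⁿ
C > A > B

Comparing growth rates:
C = 2ⁿ is O(2ⁿ)
A = n¹⁰ is O(n¹⁰)
B = n⁵ is O(n⁵)

Therefore, the order from fastest to slowest is: C > A > B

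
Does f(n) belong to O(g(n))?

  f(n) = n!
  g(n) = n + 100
False

f(n) = n! is O(n!), and g(n) = n + 100 is O(n).
Since O(n!) grows faster than O(n), f(n) = O(g(n)) is false.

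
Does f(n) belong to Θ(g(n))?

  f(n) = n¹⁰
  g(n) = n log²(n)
False

f(n) = n¹⁰ is O(n¹⁰), and g(n) = n log²(n) is O(n log² n).
Since they have different growth rates, f(n) = Θ(g(n)) is false.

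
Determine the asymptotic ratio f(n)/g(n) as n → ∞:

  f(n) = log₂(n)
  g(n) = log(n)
1/log(2)

Since log₂(n) and log(n) have the same growth rate (O(log n)),
the ratio converges to a constant: 1/log(2).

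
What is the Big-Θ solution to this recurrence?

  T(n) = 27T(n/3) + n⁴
Θ(n⁴)

Master Theorem: a = 27, b = 3, f(n) = n⁴.
Compute the critical exponent d = log₃(27) = 3.
Compare f(n) = Θ(n⁴) against n^d:
  k = 4 > d = 3, so f(n) = Ω(n^(d+ε)) — Case 3.
  Regularity: a·(n/b)^4/n^4 = a/b^4 = 27/81 < 1 ✓.
  The top-level work dominates: T(n) = Θ(f(n)) = Θ(n⁴).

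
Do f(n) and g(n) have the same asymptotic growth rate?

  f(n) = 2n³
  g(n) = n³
True

f(n) = 2n³ and g(n) = n³ are both O(n³).
Since they have the same asymptotic growth rate, f(n) = Θ(g(n)) is true.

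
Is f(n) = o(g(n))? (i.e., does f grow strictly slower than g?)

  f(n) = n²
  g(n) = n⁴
True

f(n) = n² is O(n²), and g(n) = n⁴ is O(n⁴).
Since O(n²) grows strictly slower than O(n⁴), f(n) = o(g(n)) is true.
This means lim(n→∞) f(n)/g(n) = 0.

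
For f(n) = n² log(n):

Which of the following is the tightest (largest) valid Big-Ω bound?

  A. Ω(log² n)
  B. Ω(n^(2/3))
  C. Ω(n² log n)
C

f(n) = n² log(n) is Ω(n² log n).
All listed options are valid Big-Ω bounds (lower bounds),
but Ω(n² log n) is the tightest (largest valid bound).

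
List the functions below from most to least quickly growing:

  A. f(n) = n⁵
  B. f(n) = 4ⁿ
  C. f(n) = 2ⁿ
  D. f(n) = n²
B > C > A > D

Comparing growth rates:
B = 4ⁿ is O(4ⁿ)
C = 2ⁿ is O(2ⁿ)
A = n⁵ is O(n⁵)
D = n² is O(n²)

Therefore, the order from fastest to slowest is: B > C > A > D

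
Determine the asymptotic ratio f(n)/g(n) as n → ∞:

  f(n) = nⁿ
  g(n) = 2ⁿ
∞

Since nⁿ (O(nⁿ)) grows faster than 2ⁿ (O(2ⁿ)),
the ratio f(n)/g(n) → ∞ as n → ∞.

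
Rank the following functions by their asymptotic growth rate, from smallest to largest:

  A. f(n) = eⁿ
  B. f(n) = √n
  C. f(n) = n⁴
B < C < A

Comparing growth rates:
B = √n is O(√n)
C = n⁴ is O(n⁴)
A = eⁿ is O(eⁿ)

Therefore, the order from slowest to fastest is: B < C < A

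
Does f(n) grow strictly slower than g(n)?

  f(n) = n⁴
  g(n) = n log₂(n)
False

f(n) = n⁴ is O(n⁴), and g(n) = n log₂(n) is O(n log n).
Since O(n⁴) grows faster than or equal to O(n log n), f(n) = o(g(n)) is false.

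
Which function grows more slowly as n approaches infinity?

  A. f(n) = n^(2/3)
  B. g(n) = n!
A

f(n) = n^(2/3) is O(n^(2/3)), while g(n) = n! is O(n!).
Since O(n^(2/3)) grows slower than O(n!), f(n) is dominated.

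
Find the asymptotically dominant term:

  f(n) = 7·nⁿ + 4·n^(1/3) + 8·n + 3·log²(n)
7·nⁿ

Looking at each term:
  - 7·nⁿ is O(nⁿ)
  - 4·n^(1/3) is O(n^(1/3))
  - 8·n is O(n)
  - 3·log²(n) is O(log² n)

The term 7·nⁿ (O(nⁿ)) grows fastest and dominates all others.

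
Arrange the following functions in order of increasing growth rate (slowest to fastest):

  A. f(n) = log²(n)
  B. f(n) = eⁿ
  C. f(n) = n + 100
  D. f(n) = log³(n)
A < D < C < B

Comparing growth rates:
A = log²(n) is O(log² n)
D = log³(n) is O(log³ n)
C = n + 100 is O(n)
B = eⁿ is O(eⁿ)

Therefore, the order from slowest to fastest is: A < D < C < B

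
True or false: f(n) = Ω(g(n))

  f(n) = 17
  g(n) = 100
True

f(n) = 17 and g(n) = 100 are both O(1).
Big-Ω permits equal growth rates (f ≥ c·g for some c > 0), so f(n) = Ω(g(n)) is true.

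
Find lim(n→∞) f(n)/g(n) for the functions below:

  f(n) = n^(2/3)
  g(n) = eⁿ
0

Since n^(2/3) (O(n^(2/3))) grows slower than eⁿ (O(eⁿ)),
the ratio f(n)/g(n) → 0 as n → ∞.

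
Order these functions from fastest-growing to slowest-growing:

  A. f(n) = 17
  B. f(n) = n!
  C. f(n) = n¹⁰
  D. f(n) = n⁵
B > C > D > A

Comparing growth rates:
B = n! is O(n!)
C = n¹⁰ is O(n¹⁰)
D = n⁵ is O(n⁵)
A = 17 is O(1)

Therefore, the order from fastest to slowest is: B > C > D > A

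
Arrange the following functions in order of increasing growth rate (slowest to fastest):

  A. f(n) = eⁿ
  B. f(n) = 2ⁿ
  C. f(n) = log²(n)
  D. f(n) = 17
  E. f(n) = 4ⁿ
D < C < B < A < E

Comparing growth rates:
D = 17 is O(1)
C = log²(n) is O(log² n)
B = 2ⁿ is O(2ⁿ)
A = eⁿ is O(eⁿ)
E = 4ⁿ is O(4ⁿ)

Therefore, the order from slowest to fastest is: D < C < B < A < E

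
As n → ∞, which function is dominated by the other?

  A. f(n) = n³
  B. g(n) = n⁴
A

f(n) = n³ is O(n³), while g(n) = n⁴ is O(n⁴).
Since O(n³) grows slower than O(n⁴), f(n) is dominated.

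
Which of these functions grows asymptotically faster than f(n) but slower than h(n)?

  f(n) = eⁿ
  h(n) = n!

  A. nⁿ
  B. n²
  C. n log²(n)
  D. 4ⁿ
D

We need g(n) with eⁿ = o(g(n)) and g(n) = o(n!), i.e. O(eⁿ) ≺ g ≺ O(n!).
Check each option:
  A. nⁿ — O(nⁿ) does not grow strictly slower than h(n)
  B. n² — O(n²) does not grow strictly faster than f(n)
  C. n log²(n) — O(n log² n) does not grow strictly faster than f(n)
  D. 4ⁿ — O(4ⁿ) is strictly between O(eⁿ) and O(n!) ✓

Only option D (4ⁿ) lies strictly between.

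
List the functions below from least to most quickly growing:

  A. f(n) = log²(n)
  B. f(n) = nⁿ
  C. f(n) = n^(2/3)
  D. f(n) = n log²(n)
A < C < D < B

Comparing growth rates:
A = log²(n) is O(log² n)
C = n^(2/3) is O(n^(2/3))
D = n log²(n) is O(n log² n)
B = nⁿ is O(nⁿ)

Therefore, the order from slowest to fastest is: A < C < D < B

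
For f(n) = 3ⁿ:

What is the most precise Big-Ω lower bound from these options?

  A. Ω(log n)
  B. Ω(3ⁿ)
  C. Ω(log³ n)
B

f(n) = 3ⁿ is Ω(3ⁿ).
All listed options are valid Big-Ω bounds (lower bounds),
but Ω(3ⁿ) is the tightest (largest valid bound).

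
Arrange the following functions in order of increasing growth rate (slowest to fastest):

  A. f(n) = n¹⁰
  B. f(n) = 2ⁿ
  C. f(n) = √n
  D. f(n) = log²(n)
D < C < A < B

Comparing growth rates:
D = log²(n) is O(log² n)
C = √n is O(√n)
A = n¹⁰ is O(n¹⁰)
B = 2ⁿ is O(2ⁿ)

Therefore, the order from slowest to fastest is: D < C < A < B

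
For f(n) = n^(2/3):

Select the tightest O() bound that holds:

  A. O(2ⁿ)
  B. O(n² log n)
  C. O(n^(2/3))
C

f(n) = n^(2/3) is O(n^(2/3)).
All listed options are valid Big-O bounds (upper bounds),
but O(n^(2/3)) is the tightest (smallest valid bound).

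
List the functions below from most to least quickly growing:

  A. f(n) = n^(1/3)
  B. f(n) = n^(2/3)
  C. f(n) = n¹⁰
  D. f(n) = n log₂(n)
C > D > B > A

Comparing growth rates:
C = n¹⁰ is O(n¹⁰)
D = n log₂(n) is O(n log n)
B = n^(2/3) is O(n^(2/3))
A = n^(1/3) is O(n^(1/3))

Therefore, the order from fastest to slowest is: C > D > B > A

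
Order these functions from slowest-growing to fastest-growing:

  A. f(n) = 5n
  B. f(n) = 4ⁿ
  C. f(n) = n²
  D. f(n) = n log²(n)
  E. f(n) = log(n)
E < A < D < C < B

Comparing growth rates:
E = log(n) is O(log n)
A = 5n is O(n)
D = n log²(n) is O(n log² n)
C = n² is O(n²)
B = 4ⁿ is O(4ⁿ)

Therefore, the order from slowest to fastest is: E < A < D < C < B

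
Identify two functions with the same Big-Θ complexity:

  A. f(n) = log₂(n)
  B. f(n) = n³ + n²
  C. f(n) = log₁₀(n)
A and C

Examining each function:
  A. log₂(n) is O(log n)
  B. n³ + n² is O(n³)
  C. log₁₀(n) is O(log n)

Functions A and C both have the same complexity class.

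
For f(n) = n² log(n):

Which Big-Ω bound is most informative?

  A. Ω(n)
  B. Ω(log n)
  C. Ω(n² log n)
C

f(n) = n² log(n) is Ω(n² log n).
All listed options are valid Big-Ω bounds (lower bounds),
but Ω(n² log n) is the tightest (largest valid bound).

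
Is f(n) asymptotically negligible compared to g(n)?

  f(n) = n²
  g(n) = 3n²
False

f(n) = n² is O(n²), and g(n) = 3n² is O(n²).
Since they have the same growth rate, f(n) = o(g(n)) is false.
(f = o(g) requires f to grow strictly slower, not equal.)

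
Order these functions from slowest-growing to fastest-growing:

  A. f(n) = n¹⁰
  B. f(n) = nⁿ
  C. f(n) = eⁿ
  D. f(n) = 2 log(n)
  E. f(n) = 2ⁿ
D < A < E < C < B

Comparing growth rates:
D = 2 log(n) is O(log n)
A = n¹⁰ is O(n¹⁰)
E = 2ⁿ is O(2ⁿ)
C = eⁿ is O(eⁿ)
B = nⁿ is O(nⁿ)

Therefore, the order from slowest to fastest is: D < A < E < C < B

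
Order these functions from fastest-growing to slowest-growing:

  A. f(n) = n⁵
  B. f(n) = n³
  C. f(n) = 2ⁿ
C > A > B

Comparing growth rates:
C = 2ⁿ is O(2ⁿ)
A = n⁵ is O(n⁵)
B = n³ is O(n³)

Therefore, the order from fastest to slowest is: C > A > B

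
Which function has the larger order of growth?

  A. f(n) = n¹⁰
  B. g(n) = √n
A

f(n) = n¹⁰ is O(n¹⁰), while g(n) = √n is O(√n).
Since O(n¹⁰) grows faster than O(√n), f(n) dominates.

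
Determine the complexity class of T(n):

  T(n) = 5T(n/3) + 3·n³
Θ(n³)

Master Theorem: a = 5, b = 3, f(n) = 3·n³.
Compute the critical exponent d = log₃(5) = 1.465.
Compare f(n) = Θ(n³) against n^d:
  k = 3 > d = 1.465, so f(n) = Ω(n^(d+ε)) — Case 3.
  Regularity: a·(n/b)^3/n^3 = a/b^3 = 5/27 < 1 ✓.
  The top-level work dominates: T(n) = Θ(f(n)) = Θ(n³).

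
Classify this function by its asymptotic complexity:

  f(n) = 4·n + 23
O(n)

The dominant term in 4·n + 23 is 4·n, which is Θ(n).
Lower-order terms (23) are asymptotically negligible.
Constants are absorbed, so the tightest bound is O(n).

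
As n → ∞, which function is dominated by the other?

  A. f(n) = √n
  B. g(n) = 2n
A

f(n) = √n is O(√n), while g(n) = 2n is O(n).
Since O(√n) grows slower than O(n), f(n) is dominated.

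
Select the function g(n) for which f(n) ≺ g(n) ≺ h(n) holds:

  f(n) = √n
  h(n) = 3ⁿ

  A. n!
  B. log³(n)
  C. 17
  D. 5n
D

We need g(n) with √n = o(g(n)) and g(n) = o(3ⁿ), i.e. O(√n) ≺ g ≺ O(3ⁿ).
Check each option:
  A. n! — O(n!) does not grow strictly slower than h(n)
  B. log³(n) — O(log³ n) does not grow strictly faster than f(n)
  C. 17 — O(1) does not grow strictly faster than f(n)
  D. 5n — O(n) is strictly between O(√n) and O(3ⁿ) ✓

Only option D (5n) lies strictly between.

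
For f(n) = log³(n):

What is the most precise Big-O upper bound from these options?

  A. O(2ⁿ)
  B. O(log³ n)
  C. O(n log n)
B

f(n) = log³(n) is O(log³ n).
All listed options are valid Big-O bounds (upper bounds),
but O(log³ n) is the tightest (smallest valid bound).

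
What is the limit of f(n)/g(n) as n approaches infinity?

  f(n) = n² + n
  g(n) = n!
0

Since n² + n (O(n²)) grows slower than n! (O(n!)),
the ratio f(n)/g(n) → 0 as n → ∞.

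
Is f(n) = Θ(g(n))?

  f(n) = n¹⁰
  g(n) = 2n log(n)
False

f(n) = n¹⁰ is O(n¹⁰), and g(n) = 2n log(n) is O(n log n).
Since they have different growth rates, f(n) = Θ(g(n)) is false.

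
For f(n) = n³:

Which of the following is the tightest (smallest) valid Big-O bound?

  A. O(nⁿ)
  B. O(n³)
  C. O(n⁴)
B

f(n) = n³ is O(n³).
All listed options are valid Big-O bounds (upper bounds),
but O(n³) is the tightest (smallest valid bound).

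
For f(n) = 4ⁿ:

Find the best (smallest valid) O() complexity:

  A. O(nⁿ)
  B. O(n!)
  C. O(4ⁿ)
C

f(n) = 4ⁿ is O(4ⁿ).
All listed options are valid Big-O bounds (upper bounds),
but O(4ⁿ) is the tightest (smallest valid bound).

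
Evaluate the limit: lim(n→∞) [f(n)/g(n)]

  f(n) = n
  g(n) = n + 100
1

Since n and n + 100 have the same growth rate (O(n)),
the ratio converges to a constant: 1.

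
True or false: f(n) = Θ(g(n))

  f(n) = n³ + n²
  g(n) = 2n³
True

f(n) = n³ + n² and g(n) = 2n³ are both O(n³).
Since they have the same asymptotic growth rate, f(n) = Θ(g(n)) is true.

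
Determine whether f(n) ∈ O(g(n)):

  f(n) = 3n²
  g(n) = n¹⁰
True

f(n) = 3n² is O(n²), and g(n) = n¹⁰ is O(n¹⁰).
Since O(n²) ⊆ O(n¹⁰) (f grows no faster than g), f(n) = O(g(n)) is true.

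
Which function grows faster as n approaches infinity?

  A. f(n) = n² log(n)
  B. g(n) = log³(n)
A

f(n) = n² log(n) is O(n² log n), while g(n) = log³(n) is O(log³ n).
Since O(n² log n) grows faster than O(log³ n), f(n) dominates.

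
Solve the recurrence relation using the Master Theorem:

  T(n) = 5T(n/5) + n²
Θ(n²)

Master Theorem: a = 5, b = 5, f(n) = n².
Compute the critical exponent d = log₅(5) = 1.
Compare f(n) = Θ(n²) against n^d:
  k = 2 > d = 1, so f(n) = Ω(n^(d+ε)) — Case 3.
  Regularity: a·(n/b)^2/n^2 = a/b^2 = 5/25 < 1 ✓.
  The top-level work dominates: T(n) = Θ(f(n)) = Θ(n²).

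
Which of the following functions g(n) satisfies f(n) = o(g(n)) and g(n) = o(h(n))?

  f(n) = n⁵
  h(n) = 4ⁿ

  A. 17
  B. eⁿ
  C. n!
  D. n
B

We need g(n) with n⁵ = o(g(n)) and g(n) = o(4ⁿ), i.e. O(n⁵) ≺ g ≺ O(4ⁿ).
Check each option:
  A. 17 — O(1) does not grow strictly faster than f(n)
  B. eⁿ — O(eⁿ) is strictly between O(n⁵) and O(4ⁿ) ✓
  C. n! — O(n!) does not grow strictly slower than h(n)
  D. n — O(n) does not grow strictly faster than f(n)

Only option B (eⁿ) lies strictly between.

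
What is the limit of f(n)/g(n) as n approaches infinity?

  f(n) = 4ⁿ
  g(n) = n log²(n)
∞

Since 4ⁿ (O(4ⁿ)) grows faster than n log²(n) (O(n log² n)),
the ratio f(n)/g(n) → ∞ as n → ∞.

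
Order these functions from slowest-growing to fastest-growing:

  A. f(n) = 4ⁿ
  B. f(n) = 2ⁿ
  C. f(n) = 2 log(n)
C < B < A

Comparing growth rates:
C = 2 log(n) is O(log n)
B = 2ⁿ is O(2ⁿ)
A = 4ⁿ is O(4ⁿ)

Therefore, the order from slowest to fastest is: C < B < A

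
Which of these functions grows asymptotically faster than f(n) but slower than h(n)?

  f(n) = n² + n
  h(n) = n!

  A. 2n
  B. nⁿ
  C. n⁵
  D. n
C

We need g(n) with n² + n = o(g(n)) and g(n) = o(n!), i.e. O(n²) ≺ g ≺ O(n!).
Check each option:
  A. 2n — O(n) does not grow strictly faster than f(n)
  B. nⁿ — O(nⁿ) does not grow strictly slower than h(n)
  C. n⁵ — O(n⁵) is strictly between O(n²) and O(n!) ✓
  D. n — O(n) does not grow strictly faster than f(n)

Only option C (n⁵) lies strictly between.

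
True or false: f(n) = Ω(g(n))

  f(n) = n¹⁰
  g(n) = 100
True

f(n) = n¹⁰ is O(n¹⁰), and g(n) = 100 is O(1).
Since O(n¹⁰) grows at least as fast as O(1), f(n) = Ω(g(n)) is true.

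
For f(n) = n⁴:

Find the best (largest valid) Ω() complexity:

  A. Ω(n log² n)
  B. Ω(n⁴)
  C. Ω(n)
B

f(n) = n⁴ is Ω(n⁴).
All listed options are valid Big-Ω bounds (lower bounds),
but Ω(n⁴) is the tightest (largest valid bound).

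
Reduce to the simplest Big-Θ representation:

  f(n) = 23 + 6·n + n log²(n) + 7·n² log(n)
Θ(n² log n)

Order the terms by growth rate: 23 ≺ 6·n ≺ n log²(n) ≺ 7·n² log(n).
The fastest-growing term 7·n² log(n) dominates as n → ∞; dropping its constant factor gives Θ(n² log n).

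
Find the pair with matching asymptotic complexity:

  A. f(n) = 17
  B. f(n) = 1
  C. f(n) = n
A and B

Examining each function:
  A. 17 is O(1)
  B. 1 is O(1)
  C. n is O(n)

Functions A and B both have the same complexity class.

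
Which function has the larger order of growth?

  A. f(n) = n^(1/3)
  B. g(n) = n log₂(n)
B

f(n) = n^(1/3) is O(n^(1/3)), while g(n) = n log₂(n) is O(n log n).
Since O(n log n) grows faster than O(n^(1/3)), g(n) dominates.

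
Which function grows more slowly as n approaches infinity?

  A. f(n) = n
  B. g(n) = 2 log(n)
B

f(n) = n is O(n), while g(n) = 2 log(n) is O(log n).
Since O(log n) grows slower than O(n), g(n) is dominated.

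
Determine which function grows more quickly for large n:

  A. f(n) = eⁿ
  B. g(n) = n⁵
A

f(n) = eⁿ is O(eⁿ), while g(n) = n⁵ is O(n⁵).
Since O(eⁿ) grows faster than O(n⁵), f(n) dominates.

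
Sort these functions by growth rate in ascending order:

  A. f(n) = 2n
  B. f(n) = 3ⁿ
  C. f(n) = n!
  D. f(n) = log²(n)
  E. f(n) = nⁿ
D < A < B < C < E

Comparing growth rates:
D = log²(n) is O(log² n)
A = 2n is O(n)
B = 3ⁿ is O(3ⁿ)
C = n! is O(n!)
E = nⁿ is O(nⁿ)

Therefore, the order from slowest to fastest is: D < A < B < C < E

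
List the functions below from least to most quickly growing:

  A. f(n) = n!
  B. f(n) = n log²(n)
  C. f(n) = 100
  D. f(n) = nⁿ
C < B < A < D

Comparing growth rates:
C = 100 is O(1)
B = n log²(n) is O(n log² n)
A = n! is O(n!)
D = nⁿ is O(nⁿ)

Therefore, the order from slowest to fastest is: C < B < A < D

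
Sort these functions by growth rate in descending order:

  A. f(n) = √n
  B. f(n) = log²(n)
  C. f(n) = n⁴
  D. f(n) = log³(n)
C > A > D > B

Comparing growth rates:
C = n⁴ is O(n⁴)
A = √n is O(√n)
D = log³(n) is O(log³ n)
B = log²(n) is O(log² n)

Therefore, the order from fastest to slowest is: C > A > D > B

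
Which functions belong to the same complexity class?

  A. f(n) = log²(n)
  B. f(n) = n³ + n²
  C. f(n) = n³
B and C

Examining each function:
  A. log²(n) is O(log² n)
  B. n³ + n² is O(n³)
  C. n³ is O(n³)

Functions B and C both have the same complexity class.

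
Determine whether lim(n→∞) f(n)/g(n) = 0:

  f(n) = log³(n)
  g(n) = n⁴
True

f(n) = log³(n) is O(log³ n), and g(n) = n⁴ is O(n⁴).
Since O(log³ n) grows strictly slower than O(n⁴), f(n) = o(g(n)) is true.
This means lim(n→∞) f(n)/g(n) = 0.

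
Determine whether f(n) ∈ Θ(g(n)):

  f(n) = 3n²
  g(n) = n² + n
True

f(n) = 3n² and g(n) = n² + n are both O(n²).
Since they have the same asymptotic growth rate, f(n) = Θ(g(n)) is true.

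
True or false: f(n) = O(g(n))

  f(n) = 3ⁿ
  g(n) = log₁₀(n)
False

f(n) = 3ⁿ is O(3ⁿ), and g(n) = log₁₀(n) is O(log n).
Since O(3ⁿ) grows faster than O(log n), f(n) = O(g(n)) is false.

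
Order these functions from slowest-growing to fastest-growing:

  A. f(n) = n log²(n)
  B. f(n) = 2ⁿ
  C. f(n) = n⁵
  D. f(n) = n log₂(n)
D < A < C < B

Comparing growth rates:
D = n log₂(n) is O(n log n)
A = n log²(n) is O(n log² n)
C = n⁵ is O(n⁵)
B = 2ⁿ is O(2ⁿ)

Therefore, the order from slowest to fastest is: D < A < C < B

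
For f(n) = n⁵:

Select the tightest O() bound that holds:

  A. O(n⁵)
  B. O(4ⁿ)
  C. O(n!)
A

f(n) = n⁵ is O(n⁵).
All listed options are valid Big-O bounds (upper bounds),
but O(n⁵) is the tightest (smallest valid bound).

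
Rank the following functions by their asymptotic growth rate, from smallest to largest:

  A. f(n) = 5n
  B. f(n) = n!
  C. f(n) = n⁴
A < C < B

Comparing growth rates:
A = 5n is O(n)
C = n⁴ is O(n⁴)
B = n! is O(n!)

Therefore, the order from slowest to fastest is: A < C < B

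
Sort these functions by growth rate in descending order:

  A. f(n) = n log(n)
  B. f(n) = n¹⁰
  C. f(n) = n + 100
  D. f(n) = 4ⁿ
D > B > A > C

Comparing growth rates:
D = 4ⁿ is O(4ⁿ)
B = n¹⁰ is O(n¹⁰)
A = n log(n) is O(n log n)
C = n + 100 is O(n)

Therefore, the order from fastest to slowest is: D > B > A > C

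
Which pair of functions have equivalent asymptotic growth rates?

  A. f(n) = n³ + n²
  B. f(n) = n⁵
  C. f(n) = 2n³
A and C

Examining each function:
  A. n³ + n² is O(n³)
  B. n⁵ is O(n⁵)
  C. 2n³ is O(n³)

Functions A and C both have the same complexity class.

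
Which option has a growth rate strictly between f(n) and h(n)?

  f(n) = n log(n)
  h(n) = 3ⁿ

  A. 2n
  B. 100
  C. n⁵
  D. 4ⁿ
C

We need g(n) with n log(n) = o(g(n)) and g(n) = o(3ⁿ), i.e. O(n log n) ≺ g ≺ O(3ⁿ).
Check each option:
  A. 2n — O(n) does not grow strictly faster than f(n)
  B. 100 — O(1) does not grow strictly faster than f(n)
  C. n⁵ — O(n⁵) is strictly between O(n log n) and O(3ⁿ) ✓
  D. 4ⁿ — O(4ⁿ) does not grow strictly slower than h(n)

Only option C (n⁵) lies strictly between.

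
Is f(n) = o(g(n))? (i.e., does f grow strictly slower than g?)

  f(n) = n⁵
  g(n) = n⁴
False

f(n) = n⁵ is O(n⁵), and g(n) = n⁴ is O(n⁴).
Since O(n⁵) grows faster than or equal to O(n⁴), f(n) = o(g(n)) is false.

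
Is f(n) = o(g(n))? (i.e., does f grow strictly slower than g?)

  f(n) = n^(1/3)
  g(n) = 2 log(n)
False

f(n) = n^(1/3) is O(n^(1/3)), and g(n) = 2 log(n) is O(log n).
Since O(n^(1/3)) grows faster than or equal to O(log n), f(n) = o(g(n)) is false.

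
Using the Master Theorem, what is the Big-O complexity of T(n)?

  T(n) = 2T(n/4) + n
Θ(n)

Master Theorem: a = 2, b = 4, f(n) = n.
Compute the critical exponent d = log₄(2) = 0.500.
Compare f(n) = Θ(n) against n^d:
  k = 1 > d = 0.500, so f(n) = Ω(n^(d+ε)) — Case 3.
  Regularity: a·(n/b)^1/n^1 = a/b^1 = 2/4 < 1 ✓.
  The top-level work dominates: T(n) = Θ(f(n)) = Θ(n).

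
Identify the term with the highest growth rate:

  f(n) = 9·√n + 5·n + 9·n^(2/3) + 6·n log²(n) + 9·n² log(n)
9·n² log(n)

Looking at each term:
  - 9·√n is O(√n)
  - 5·n is O(n)
  - 9·n^(2/3) is O(n^(2/3))
  - 6·n log²(n) is O(n log² n)
  - 9·n² log(n) is O(n² log n)

The term 9·n² log(n) (O(n² log n)) grows fastest and dominates all others.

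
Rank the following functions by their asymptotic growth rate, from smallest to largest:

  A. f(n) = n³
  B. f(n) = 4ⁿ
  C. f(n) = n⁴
A < C < B

Comparing growth rates:
A = n³ is O(n³)
C = n⁴ is O(n⁴)
B = 4ⁿ is O(4ⁿ)

Therefore, the order from slowest to fastest is: A < C < B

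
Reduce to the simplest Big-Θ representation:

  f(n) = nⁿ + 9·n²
Θ(nⁿ)

Order the terms by growth rate: 9·n² ≺ nⁿ.
The fastest-growing term nⁿ dominates as n → ∞; dropping its constant factor gives Θ(nⁿ).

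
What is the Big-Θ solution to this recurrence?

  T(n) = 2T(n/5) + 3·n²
Θ(n²)

Master Theorem: a = 2, b = 5, f(n) = 3·n².
Compute the critical exponent d = log₅(2) = 0.431.
Compare f(n) = Θ(n²) against n^d:
  k = 2 > d = 0.431, so f(n) = Ω(n^(d+ε)) — Case 3.
  Regularity: a·(n/b)^2/n^2 = a/b^2 = 2/25 < 1 ✓.
  The top-level work dominates: T(n) = Θ(f(n)) = Θ(n²).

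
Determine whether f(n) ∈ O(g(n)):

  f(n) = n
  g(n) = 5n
True

f(n) = n and g(n) = 5n are both O(n).
Big-O permits equal growth rates (f ≤ c·g for some c), so f(n) = O(g(n)) is true.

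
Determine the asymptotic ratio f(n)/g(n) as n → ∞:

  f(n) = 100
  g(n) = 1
100

Since 100 and 1 have the same growth rate (O(1)),
the ratio converges to a constant: 100.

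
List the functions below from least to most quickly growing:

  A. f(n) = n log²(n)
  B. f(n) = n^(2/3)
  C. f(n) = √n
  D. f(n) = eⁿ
C < B < A < D

Comparing growth rates:
C = √n is O(√n)
B = n^(2/3) is O(n^(2/3))
A = n log²(n) is O(n log² n)
D = eⁿ is O(eⁿ)

Therefore, the order from slowest to fastest is: C < B < A < D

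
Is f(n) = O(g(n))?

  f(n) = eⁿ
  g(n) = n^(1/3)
False

f(n) = eⁿ is O(eⁿ), and g(n) = n^(1/3) is O(n^(1/3)).
Since O(eⁿ) grows faster than O(n^(1/3)), f(n) = O(g(n)) is false.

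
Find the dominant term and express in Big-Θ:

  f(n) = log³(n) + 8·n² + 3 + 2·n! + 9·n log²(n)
Θ(n!)

Order the terms by growth rate: 3 ≺ log³(n) ≺ 9·n log²(n) ≺ 8·n² ≺ 2·n!.
The fastest-growing term 2·n! dominates as n → ∞; dropping its constant factor gives Θ(n!).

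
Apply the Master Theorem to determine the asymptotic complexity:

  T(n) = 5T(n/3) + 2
Θ(n^log₃(5))

Master Theorem: a = 5, b = 3, f(n) = 2.
Compute the critical exponent d = log₃(5) = 1.465.
Compare f(n) = Θ(1) against n^d:
  k = 0 < d = 1.465, so f(n) = O(n^(d-ε)) — Case 1.
  The recursion cost dominates: T(n) = Θ(n^d) = Θ(n^log₃(5)).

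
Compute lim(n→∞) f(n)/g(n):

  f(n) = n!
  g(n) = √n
∞

Since n! (O(n!)) grows faster than √n (O(√n)),
the ratio f(n)/g(n) → ∞ as n → ∞.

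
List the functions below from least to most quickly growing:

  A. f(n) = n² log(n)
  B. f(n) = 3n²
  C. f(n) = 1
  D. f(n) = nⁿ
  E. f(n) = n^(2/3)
C < E < B < A < D

Comparing growth rates:
C = 1 is O(1)
E = n^(2/3) is O(n^(2/3))
B = 3n² is O(n²)
A = n² log(n) is O(n² log n)
D = nⁿ is O(nⁿ)

Therefore, the order from slowest to fastest is: C < E < B < A < D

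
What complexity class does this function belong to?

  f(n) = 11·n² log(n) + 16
O(n² log n)

The dominant term in 11·n² log(n) + 16 is 11·n² log(n), which is Θ(n² log n).
Lower-order terms (16) are asymptotically negligible.
Constants are absorbed, so the tightest bound is O(n² log n).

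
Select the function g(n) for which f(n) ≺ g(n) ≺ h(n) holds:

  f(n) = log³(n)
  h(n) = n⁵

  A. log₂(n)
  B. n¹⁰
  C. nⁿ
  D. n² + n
D

We need g(n) with log³(n) = o(g(n)) and g(n) = o(n⁵), i.e. O(log³ n) ≺ g ≺ O(n⁵).
Check each option:
  A. log₂(n) — O(log n) does not grow strictly faster than f(n)
  B. n¹⁰ — O(n¹⁰) does not grow strictly slower than h(n)
  C. nⁿ — O(nⁿ) does not grow strictly slower than h(n)
  D. n² + n — O(n²) is strictly between O(log³ n) and O(n⁵) ✓

Only option D (n² + n) lies strictly between.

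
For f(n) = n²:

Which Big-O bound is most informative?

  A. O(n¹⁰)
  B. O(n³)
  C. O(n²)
C

f(n) = n² is O(n²).
All listed options are valid Big-O bounds (upper bounds),
but O(n²) is the tightest (smallest valid bound).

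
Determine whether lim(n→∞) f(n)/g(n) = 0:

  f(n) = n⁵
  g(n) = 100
False

f(n) = n⁵ is O(n⁵), and g(n) = 100 is O(1).
Since O(n⁵) grows faster than or equal to O(1), f(n) = o(g(n)) is false.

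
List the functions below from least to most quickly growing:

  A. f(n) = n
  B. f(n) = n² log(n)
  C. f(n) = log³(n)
C < A < B

Comparing growth rates:
C = log³(n) is O(log³ n)
A = n is O(n)
B = n² log(n) is O(n² log n)

Therefore, the order from slowest to fastest is: C < A < B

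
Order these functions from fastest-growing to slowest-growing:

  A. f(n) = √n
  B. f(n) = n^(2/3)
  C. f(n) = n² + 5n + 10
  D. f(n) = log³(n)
C > B > A > D

Comparing growth rates:
C = n² + 5n + 10 is O(n²)
B = n^(2/3) is O(n^(2/3))
A = √n is O(√n)
D = log³(n) is O(log³ n)

Therefore, the order from fastest to slowest is: C > B > A > D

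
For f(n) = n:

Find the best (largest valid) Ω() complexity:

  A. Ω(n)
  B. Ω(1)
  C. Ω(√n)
A

f(n) = n is Ω(n).
All listed options are valid Big-Ω bounds (lower bounds),
but Ω(n) is the tightest (largest valid bound).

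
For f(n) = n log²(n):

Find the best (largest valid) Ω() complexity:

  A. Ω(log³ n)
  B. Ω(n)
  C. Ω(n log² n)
C

f(n) = n log²(n) is Ω(n log² n).
All listed options are valid Big-Ω bounds (lower bounds),
but Ω(n log² n) is the tightest (largest valid bound).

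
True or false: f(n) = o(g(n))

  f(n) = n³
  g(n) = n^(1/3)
False

f(n) = n³ is O(n³), and g(n) = n^(1/3) is O(n^(1/3)).
Since O(n³) grows faster than or equal to O(n^(1/3)), f(n) = o(g(n)) is false.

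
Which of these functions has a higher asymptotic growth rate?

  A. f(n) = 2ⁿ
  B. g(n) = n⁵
A

f(n) = 2ⁿ is O(2ⁿ), while g(n) = n⁵ is O(n⁵).
Since O(2ⁿ) grows faster than O(n⁵), f(n) dominates.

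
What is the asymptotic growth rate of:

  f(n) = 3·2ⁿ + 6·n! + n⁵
Θ(n!)

Order the terms by growth rate: n⁵ ≺ 3·2ⁿ ≺ 6·n!.
The fastest-growing term 6·n! dominates as n → ∞; dropping its constant factor gives Θ(n!).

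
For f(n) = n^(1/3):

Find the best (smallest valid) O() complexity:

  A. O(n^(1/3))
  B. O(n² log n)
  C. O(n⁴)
A

f(n) = n^(1/3) is O(n^(1/3)).
All listed options are valid Big-O bounds (upper bounds),
but O(n^(1/3)) is the tightest (smallest valid bound).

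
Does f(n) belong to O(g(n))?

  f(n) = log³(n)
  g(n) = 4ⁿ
True

f(n) = log³(n) is O(log³ n), and g(n) = 4ⁿ is O(4ⁿ).
Since O(log³ n) ⊆ O(4ⁿ) (f grows no faster than g), f(n) = O(g(n)) is true.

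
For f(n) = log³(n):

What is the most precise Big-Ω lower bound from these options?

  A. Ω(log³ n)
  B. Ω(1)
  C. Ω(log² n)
A

f(n) = log³(n) is Ω(log³ n).
All listed options are valid Big-Ω bounds (lower bounds),
but Ω(log³ n) is the tightest (largest valid bound).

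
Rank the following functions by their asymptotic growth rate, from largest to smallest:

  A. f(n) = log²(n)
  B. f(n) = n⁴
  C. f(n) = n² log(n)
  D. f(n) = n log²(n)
B > C > D > A

Comparing growth rates:
B = n⁴ is O(n⁴)
C = n² log(n) is O(n² log n)
D = n log²(n) is O(n log² n)
A = log²(n) is O(log² n)

Therefore, the order from fastest to slowest is: B > C > D > A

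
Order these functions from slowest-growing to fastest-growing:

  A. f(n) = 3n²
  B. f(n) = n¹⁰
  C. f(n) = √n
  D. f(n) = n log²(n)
C < D < A < B

Comparing growth rates:
C = √n is O(√n)
D = n log²(n) is O(n log² n)
A = 3n² is O(n²)
B = n¹⁰ is O(n¹⁰)

Therefore, the order from slowest to fastest is: C < D < A < B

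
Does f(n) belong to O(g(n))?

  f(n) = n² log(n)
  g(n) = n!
True

f(n) = n² log(n) is O(n² log n), and g(n) = n! is O(n!).
Since O(n² log n) ⊆ O(n!) (f grows no faster than g), f(n) = O(g(n)) is true.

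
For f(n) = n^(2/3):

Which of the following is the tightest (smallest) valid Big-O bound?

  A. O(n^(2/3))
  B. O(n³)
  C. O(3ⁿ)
A

f(n) = n^(2/3) is O(n^(2/3)).
All listed options are valid Big-O bounds (upper bounds),
but O(n^(2/3)) is the tightest (smallest valid bound).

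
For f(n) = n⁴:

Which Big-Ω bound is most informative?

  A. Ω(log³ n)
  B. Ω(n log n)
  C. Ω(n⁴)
C

f(n) = n⁴ is Ω(n⁴).
All listed options are valid Big-Ω bounds (lower bounds),
but Ω(n⁴) is the tightest (largest valid bound).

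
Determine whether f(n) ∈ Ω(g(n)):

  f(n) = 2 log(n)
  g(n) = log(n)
True

f(n) = 2 log(n) and g(n) = log(n) are both O(log n).
Big-Ω permits equal growth rates (f ≥ c·g for some c > 0), so f(n) = Ω(g(n)) is true.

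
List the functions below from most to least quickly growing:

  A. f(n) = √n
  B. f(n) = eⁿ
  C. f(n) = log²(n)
B > A > C

Comparing growth rates:
B = eⁿ is O(eⁿ)
A = √n is O(√n)
C = log²(n) is O(log² n)

Therefore, the order from fastest to slowest is: B > A > C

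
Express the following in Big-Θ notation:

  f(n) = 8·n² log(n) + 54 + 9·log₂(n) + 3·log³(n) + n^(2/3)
Θ(n² log n)

Order the terms by growth rate: 54 ≺ 9·log₂(n) ≺ 3·log³(n) ≺ n^(2/3) ≺ 8·n² log(n).
The fastest-growing term 8·n² log(n) dominates as n → ∞; dropping its constant factor gives Θ(n² log n).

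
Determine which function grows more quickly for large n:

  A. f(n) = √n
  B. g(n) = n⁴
B

f(n) = √n is O(√n), while g(n) = n⁴ is O(n⁴).
Since O(n⁴) grows faster than O(√n), g(n) dominates.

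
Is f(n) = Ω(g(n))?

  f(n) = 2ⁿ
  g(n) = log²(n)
True

f(n) = 2ⁿ is O(2ⁿ), and g(n) = log²(n) is O(log² n).
Since O(2ⁿ) grows at least as fast as O(log² n), f(n) = Ω(g(n)) is true.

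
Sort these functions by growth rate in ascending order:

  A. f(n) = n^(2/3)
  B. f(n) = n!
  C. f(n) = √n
C < A < B

Comparing growth rates:
C = √n is O(√n)
A = n^(2/3) is O(n^(2/3))
B = n! is O(n!)

Therefore, the order from slowest to fastest is: C < A < B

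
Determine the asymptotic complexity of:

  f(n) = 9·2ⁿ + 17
O(2ⁿ)

The dominant term in 9·2ⁿ + 17 is 9·2ⁿ, which is Θ(2ⁿ).
Lower-order terms (17) are asymptotically negligible.
Constants are absorbed, so the tightest bound is O(2ⁿ).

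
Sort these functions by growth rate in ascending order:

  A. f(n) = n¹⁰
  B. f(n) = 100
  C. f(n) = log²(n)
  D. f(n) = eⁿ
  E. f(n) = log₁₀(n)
B < E < C < A < D

Comparing growth rates:
B = 100 is O(1)
E = log₁₀(n) is O(log n)
C = log²(n) is O(log² n)
A = n¹⁰ is O(n¹⁰)
D = eⁿ is O(eⁿ)

Therefore, the order from slowest to fastest is: B < E < C < A < D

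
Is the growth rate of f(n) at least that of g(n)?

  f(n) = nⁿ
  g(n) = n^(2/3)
True

f(n) = nⁿ is O(nⁿ), and g(n) = n^(2/3) is O(n^(2/3)).
Since O(nⁿ) grows at least as fast as O(n^(2/3)), f(n) = Ω(g(n)) is true.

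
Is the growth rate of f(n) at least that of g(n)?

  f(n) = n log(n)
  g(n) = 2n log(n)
True

f(n) = n log(n) and g(n) = 2n log(n) are both O(n log n).
Big-Ω permits equal growth rates (f ≥ c·g for some c > 0), so f(n) = Ω(g(n)) is true.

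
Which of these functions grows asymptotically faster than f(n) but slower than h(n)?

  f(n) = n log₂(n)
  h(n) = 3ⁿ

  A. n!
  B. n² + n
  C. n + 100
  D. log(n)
B

We need g(n) with n log₂(n) = o(g(n)) and g(n) = o(3ⁿ), i.e. O(n log n) ≺ g ≺ O(3ⁿ).
Check each option:
  A. n! — O(n!) does not grow strictly slower than h(n)
  B. n² + n — O(n²) is strictly between O(n log n) and O(3ⁿ) ✓
  C. n + 100 — O(n) does not grow strictly faster than f(n)
  D. log(n) — O(log n) does not grow strictly faster than f(n)

Only option B (n² + n) lies strictly between.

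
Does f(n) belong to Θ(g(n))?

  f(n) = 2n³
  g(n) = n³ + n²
True

f(n) = 2n³ and g(n) = n³ + n² are both O(n³).
Since they have the same asymptotic growth rate, f(n) = Θ(g(n)) is true.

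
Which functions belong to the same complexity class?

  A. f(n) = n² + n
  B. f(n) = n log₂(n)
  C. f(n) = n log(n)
B and C

Examining each function:
  A. n² + n is O(n²)
  B. n log₂(n) is O(n log n)
  C. n log(n) is O(n log n)

Functions B and C both have the same complexity class.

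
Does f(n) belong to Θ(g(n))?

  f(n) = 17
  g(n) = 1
True

f(n) = 17 and g(n) = 1 are both O(1).
Since they have the same asymptotic growth rate, f(n) = Θ(g(n)) is true.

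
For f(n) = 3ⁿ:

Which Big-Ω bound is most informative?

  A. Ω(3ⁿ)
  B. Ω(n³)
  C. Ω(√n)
A

f(n) = 3ⁿ is Ω(3ⁿ).
All listed options are valid Big-Ω bounds (lower bounds),
but Ω(3ⁿ) is the tightest (largest valid bound).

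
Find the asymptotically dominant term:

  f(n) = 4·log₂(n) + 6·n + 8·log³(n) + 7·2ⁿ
7·2ⁿ

Looking at each term:
  - 4·log₂(n) is O(log n)
  - 6·n is O(n)
  - 8·log³(n) is O(log³ n)
  - 7·2ⁿ is O(2ⁿ)

The term 7·2ⁿ (O(2ⁿ)) grows fastest and dominates all others.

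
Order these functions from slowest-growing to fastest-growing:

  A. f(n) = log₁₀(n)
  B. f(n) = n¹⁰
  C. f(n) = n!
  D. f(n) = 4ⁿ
A < B < D < C

Comparing growth rates:
A = log₁₀(n) is O(log n)
B = n¹⁰ is O(n¹⁰)
D = 4ⁿ is O(4ⁿ)
C = n! is O(n!)

Therefore, the order from slowest to fastest is: A < B < D < C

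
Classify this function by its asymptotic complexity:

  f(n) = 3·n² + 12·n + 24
O(n²)

The dominant term in 3·n² + 12·n + 24 is 3·n², which is Θ(n²).
Lower-order terms (12·n, 24) are asymptotically negligible.
Constants are absorbed, so the tightest bound is O(n²).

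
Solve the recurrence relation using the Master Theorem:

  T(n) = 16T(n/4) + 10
Θ(n²)

Master Theorem: a = 16, b = 4, f(n) = 10.
Compute the critical exponent d = log₄(16) = 2.
Compare f(n) = Θ(1) against n^d:
  k = 0 < d = 2, so f(n) = O(n^(d-ε)) — Case 1.
  The recursion cost dominates: T(n) = Θ(n^d) = Θ(n²).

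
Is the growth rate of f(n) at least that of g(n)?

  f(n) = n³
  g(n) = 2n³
True

f(n) = n³ and g(n) = 2n³ are both O(n³).
Big-Ω permits equal growth rates (f ≥ c·g for some c > 0), so f(n) = Ω(g(n)) is true.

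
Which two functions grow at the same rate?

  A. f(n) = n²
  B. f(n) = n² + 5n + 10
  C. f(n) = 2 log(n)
A and B

Examining each function:
  A. n² is O(n²)
  B. n² + 5n + 10 is O(n²)
  C. 2 log(n) is O(log n)

Functions A and B both have the same complexity class.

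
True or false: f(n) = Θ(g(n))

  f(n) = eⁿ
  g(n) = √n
False

f(n) = eⁿ is O(eⁿ), and g(n) = √n is O(√n).
Since they have different growth rates, f(n) = Θ(g(n)) is false.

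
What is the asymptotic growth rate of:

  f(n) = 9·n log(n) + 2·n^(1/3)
Θ(n log n)

Order the terms by growth rate: 2·n^(1/3) ≺ 9·n log(n).
The fastest-growing term 9·n log(n) dominates as n → ∞; dropping its constant factor gives Θ(n log n).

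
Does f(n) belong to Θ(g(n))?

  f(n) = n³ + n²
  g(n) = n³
True

f(n) = n³ + n² and g(n) = n³ are both O(n³).
Since they have the same asymptotic growth rate, f(n) = Θ(g(n)) is true.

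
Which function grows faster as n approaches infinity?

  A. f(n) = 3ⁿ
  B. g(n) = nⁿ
B

f(n) = 3ⁿ is O(3ⁿ), while g(n) = nⁿ is O(nⁿ).
Since O(nⁿ) grows faster than O(3ⁿ), g(n) dominates.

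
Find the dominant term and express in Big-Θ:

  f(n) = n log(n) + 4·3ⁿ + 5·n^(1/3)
Θ(3ⁿ)

Order the terms by growth rate: 5·n^(1/3) ≺ n log(n) ≺ 4·3ⁿ.
The fastest-growing term 4·3ⁿ dominates as n → ∞; dropping its constant factor gives Θ(3ⁿ).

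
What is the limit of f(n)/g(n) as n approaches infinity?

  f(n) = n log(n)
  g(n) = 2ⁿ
0

Since n log(n) (O(n log n)) grows slower than 2ⁿ (O(2ⁿ)),
the ratio f(n)/g(n) → 0 as n → ∞.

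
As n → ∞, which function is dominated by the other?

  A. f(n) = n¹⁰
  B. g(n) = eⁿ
A

f(n) = n¹⁰ is O(n¹⁰), while g(n) = eⁿ is O(eⁿ).
Since O(n¹⁰) grows slower than O(eⁿ), f(n) is dominated.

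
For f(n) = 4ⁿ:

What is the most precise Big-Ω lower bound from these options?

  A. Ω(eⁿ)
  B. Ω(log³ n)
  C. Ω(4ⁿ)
C

f(n) = 4ⁿ is Ω(4ⁿ).
All listed options are valid Big-Ω bounds (lower bounds),
but Ω(4ⁿ) is the tightest (largest valid bound).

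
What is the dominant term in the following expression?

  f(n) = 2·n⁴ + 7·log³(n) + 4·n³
2·n⁴

Looking at each term:
  - 2·n⁴ is O(n⁴)
  - 7·log³(n) is O(log³ n)
  - 4·n³ is O(n³)

The term 2·n⁴ (O(n⁴)) grows fastest and dominates all others.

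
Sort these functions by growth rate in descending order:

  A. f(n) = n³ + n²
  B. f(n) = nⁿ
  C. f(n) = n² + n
B > A > C

Comparing growth rates:
B = nⁿ is O(nⁿ)
A = n³ + n² is O(n³)
C = n² + n is O(n²)

Therefore, the order from fastest to slowest is: B > A > C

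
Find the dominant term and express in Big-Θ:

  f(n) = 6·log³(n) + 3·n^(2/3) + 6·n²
Θ(n²)

Order the terms by growth rate: 6·log³(n) ≺ 3·n^(2/3) ≺ 6·n².
The fastest-growing term 6·n² dominates as n → ∞; dropping its constant factor gives Θ(n²).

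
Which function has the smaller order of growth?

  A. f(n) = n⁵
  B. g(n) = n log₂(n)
B

f(n) = n⁵ is O(n⁵), while g(n) = n log₂(n) is O(n log n).
Since O(n log n) grows slower than O(n⁵), g(n) is dominated.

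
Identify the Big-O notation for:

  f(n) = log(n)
O(log n)

The dominant term in log(n) is log(n), which is Θ(log n).
Constants are absorbed, so the tightest bound is O(log n).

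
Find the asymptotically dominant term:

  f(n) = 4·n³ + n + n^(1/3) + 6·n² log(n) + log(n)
4·n³

Looking at each term:
  - 4·n³ is O(n³)
  - n is O(n)
  - n^(1/3) is O(n^(1/3))
  - 6·n² log(n) is O(n² log n)
  - log(n) is O(log n)

The term 4·n³ (O(n³)) grows fastest and dominates all others.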